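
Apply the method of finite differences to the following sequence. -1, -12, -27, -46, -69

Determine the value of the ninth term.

Δ: -11, -15, -19, -23
Δ²: -4, -4, -4
The second differences are constant (-4).
-23 − 4 = -27;  -69 − 27 = -96
-27 − 4 = -31;  -96 − 31 = -127
-31 − 4 = -35;  -127 − 35 = -162
-35 − 4 = -39;  -162 − 39 = -201

-201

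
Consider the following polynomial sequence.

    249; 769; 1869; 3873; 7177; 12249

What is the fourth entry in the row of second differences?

1768

D1: 520, 1100, 2004, 3304, 5072
D2: 580, 904, 1300, 1768
D3: 324, 396, 468
D4: 72, 72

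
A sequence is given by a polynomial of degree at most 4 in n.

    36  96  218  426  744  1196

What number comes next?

D1: 60 , 122 , 208 , 318 , 452
D2: 62 , 86 , 110 , 134
D3: 24 , 24 , 24
Third differences constant at 24.
134 + 24 = 158;  452 + 158 = 610;  1196 + 610 = 1806

1806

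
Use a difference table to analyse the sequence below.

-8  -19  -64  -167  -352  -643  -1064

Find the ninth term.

-2392

D1: -11 , -45 , -103 , -185 , -291 , -421
D2: -34 , -58 , -82 , -106 , -130
D3: -24 , -24 , -24 , -24
The third differences are constant (-24).
-130 − 24 = -154;  -421 − 154 = -575;  -1064 − 575 = -1639
-154 − 24 = -178;  -575 − 178 = -753;  -1639 − 753 = -2392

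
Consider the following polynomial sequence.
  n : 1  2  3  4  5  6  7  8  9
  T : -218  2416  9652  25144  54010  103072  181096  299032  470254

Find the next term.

D1: 2634  7236  15492  28866  49062  78024  117936  171222
D2: 4602  8256  13374  20196  28962  39912  53286
D3: 3654  5118  6822  8766  10950  13374
D4: 1464  1704  1944  2184  2424
D5: 240  240  240  240
The fifth differences are constant (240).
2424 + 240 = 2664;  13374 + 2664 = 16038;  53286 + 16038 = 69324;  171222 + 69324 = 240546;  470254 + 240546 = 710800

710800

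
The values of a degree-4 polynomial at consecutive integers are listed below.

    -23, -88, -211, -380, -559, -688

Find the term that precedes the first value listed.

-4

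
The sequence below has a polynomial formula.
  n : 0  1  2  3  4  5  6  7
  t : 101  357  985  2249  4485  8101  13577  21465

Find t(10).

66201

Δ: 256 , 628 , 1264 , 2236 , 3616 , 5476 , 7888
Δ²: 372 , 636 , 972 , 1380 , 1860 , 2412
Δ³: 264 , 336 , 408 , 480 , 552
Δ⁴: 72 , 72 , 72 , 72
The fourth differences are constant (72).
552 + 72 = 624;  2412 + 624 = 3036;  7888 + 3036 = 10924;  21465 + 10924 = 32389
624 + 72 = 696;  3036 + 696 = 3732;  10924 + 3732 = 14656;  32389 + 14656 = 47045
696 + 72 = 768;  3732 + 768 = 4500;  14656 + 4500 = 19156;  47045 + 19156 = 66201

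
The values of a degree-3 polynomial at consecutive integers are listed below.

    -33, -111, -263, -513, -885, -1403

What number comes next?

-2091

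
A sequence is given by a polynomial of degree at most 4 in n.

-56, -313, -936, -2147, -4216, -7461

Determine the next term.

-12248

D1: -257 , -623 , -1211 , -2069 , -3245
D2: -366 , -588 , -858 , -1176
D3: -222 , -270 , -318
D4: -48 , -48
Fourth differences constant at -48.
-318 − 48 = -366;  -1176 − 366 = -1542;  -3245 − 1542 = -4787;  -7461 − 4787 = -12248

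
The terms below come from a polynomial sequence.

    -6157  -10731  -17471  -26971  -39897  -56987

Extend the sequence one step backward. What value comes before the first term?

-4574, -6740, -9500, -12926, -17090
-2166, -2760, -3426, -4164
-594, -666, -738
-72, -72
The fourth differences are constant at -72.
Work back: -594 + 72 = -522;  -2166 + 522 = -1644;  -4574 + 1644 = -2930;  -6157 + 2930 = -3227

-3227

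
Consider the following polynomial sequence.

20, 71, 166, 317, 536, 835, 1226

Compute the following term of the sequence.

1721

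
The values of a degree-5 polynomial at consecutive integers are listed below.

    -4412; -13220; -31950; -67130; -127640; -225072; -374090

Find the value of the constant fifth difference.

Δ: -8808, -18730, -35180, -60510, -97432, -149018
Δ²: -9922, -16450, -25330, -36922, -51586
Δ³: -6528, -8880, -11592, -14664
Δ⁴: -2352, -2712, -3072
Δ⁵: -360, -360

-360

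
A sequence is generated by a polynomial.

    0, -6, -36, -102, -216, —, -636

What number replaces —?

-390

Using the first 5 terms:
First differences: -6, -30, -66, -114
Second differences: -24, -36, -48
Third differences: -12, -12
Constant third difference = -12.
Extend forward: -48 − 12 = -60;  -114 − 60 = -174;  -216 − 174 = -390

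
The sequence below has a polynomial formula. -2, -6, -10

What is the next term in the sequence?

-14

-4  -4
First differences constant at -4.
-10 − 4 = -14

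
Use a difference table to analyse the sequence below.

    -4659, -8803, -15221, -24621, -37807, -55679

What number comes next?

-79233

-4144, -6418, -9400, -13186, -17872
-2274, -2982, -3786, -4686
-708, -804, -900
-96, -96
Constant fourth difference = -96, so extend:
-900 − 96 = -996;  -4686 − 996 = -5682;  -17872 − 5682 = -23554;  -55679 − 23554 = -79233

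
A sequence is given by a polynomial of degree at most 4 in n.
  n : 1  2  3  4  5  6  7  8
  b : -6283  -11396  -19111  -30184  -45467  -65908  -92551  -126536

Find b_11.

-5113, -7715, -11073, -15283, -20441, -26643, -33985
-2602, -3358, -4210, -5158, -6202, -7342
-756, -852, -948, -1044, -1140
-96, -96, -96, -96
Constant fourth difference = -96, so extend:
-1140 − 96 = -1236;  -7342 − 1236 = -8578;  -33985 − 8578 = -42563;  -126536 − 42563 = -169099
-1236 − 96 = -1332;  -8578 − 1332 = -9910;  -42563 − 9910 = -52473;  -169099 − 52473 = -221572
-1332 − 96 = -1428;  -9910 − 1428 = -11338;  -52473 − 11338 = -63811;  -221572 − 63811 = -285383

-285383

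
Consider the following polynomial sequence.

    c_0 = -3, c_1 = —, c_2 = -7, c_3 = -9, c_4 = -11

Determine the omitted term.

Using the last 3 terms:
First differences: -2  -2
Constant first difference = -2.
Extend backward: -7 + 2 = -5

-5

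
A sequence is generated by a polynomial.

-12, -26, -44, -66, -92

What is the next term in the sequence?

-122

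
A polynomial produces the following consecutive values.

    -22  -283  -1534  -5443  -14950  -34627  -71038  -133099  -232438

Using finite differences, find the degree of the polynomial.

First differences: -261, -1251, -3909, -9507, -19677, -36411, -62061, -99339
Second differences: -990, -2658, -5598, -10170, -16734, -25650, -37278
Third differences: -1668, -2940, -4572, -6564, -8916, -11628
Fourth differences: -1272, -1632, -1992, -2352, -2712
Fifth differences: -360, -360, -360, -360
The fifth differences are constant, so the polynomial has degree 5.

5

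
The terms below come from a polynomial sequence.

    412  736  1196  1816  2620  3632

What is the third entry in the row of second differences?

184

First differences: 324, 460, 620, 804, 1012
Second differences: 136, 160, 184, 208
Third differences: 24, 24, 24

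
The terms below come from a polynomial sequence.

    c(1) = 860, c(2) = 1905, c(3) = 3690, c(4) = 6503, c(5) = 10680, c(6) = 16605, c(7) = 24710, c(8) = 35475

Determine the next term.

49428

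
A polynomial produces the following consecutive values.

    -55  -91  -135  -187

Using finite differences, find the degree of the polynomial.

2

Δ: -36, -44, -52
Δ²: -8, -8
The second differences are constant, so the polynomial has degree 2.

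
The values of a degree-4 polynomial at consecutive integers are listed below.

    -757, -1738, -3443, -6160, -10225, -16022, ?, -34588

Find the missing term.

Using the first 6 terms:
Δ: -981, -1705, -2717, -4065, -5797
Δ²: -724, -1012, -1348, -1732
Δ³: -288, -336, -384
Δ⁴: -48, -48
Constant fourth difference = -48.
Extend forward: -384 − 48 = -432;  -1732 − 432 = -2164;  -5797 − 2164 = -7961;  -16022 − 7961 = -23983

-23983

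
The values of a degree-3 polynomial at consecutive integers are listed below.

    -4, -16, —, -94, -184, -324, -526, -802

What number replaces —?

Using the last 5 terms:
First differences: -90, -140, -202, -276
Second differences: -50, -62, -74
Third differences: -12, -12
Constant third difference = -12.
Extend backward: -50 + 12 = -38;  -90 + 38 = -52;  -94 + 52 = -42

-42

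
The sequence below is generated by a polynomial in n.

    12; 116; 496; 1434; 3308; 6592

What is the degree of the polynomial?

4

D1: 104, 380, 938, 1874, 3284
D2: 276, 558, 936, 1410
D3: 282, 378, 474
D4: 96, 96
The fourth differences are constant, so the polynomial has degree 4.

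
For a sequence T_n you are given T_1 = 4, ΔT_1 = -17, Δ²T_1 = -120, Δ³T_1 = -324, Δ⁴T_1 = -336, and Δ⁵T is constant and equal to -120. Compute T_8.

Build the table forward from the leading diagonal:
Fifth differences: -120  -120  -120  -120  -120  -120  -120  -120
Fourth differences: -336  -456  -576  -696  -816  -936  -1056  -1176
Third differences: -324  -660  -1116  -1692  -2388  -3204  -4140  -5196
Second differences: -120  -444  -1104  -2220  -3912  -6300  -9504  -13644
First differences: -17  -137  -581  -1685  -3905  -7817  -14117  -23621
T: 4  -13  -150  -731  -2416  -6321  -14138  -28255

-28255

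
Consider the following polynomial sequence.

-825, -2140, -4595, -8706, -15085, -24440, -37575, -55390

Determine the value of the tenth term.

-109140

First differences: -1315  -2455  -4111  -6379  -9355  -13135  -17815
Second differences: -1140  -1656  -2268  -2976  -3780  -4680
Third differences: -516  -612  -708  -804  -900
Fourth differences: -96  -96  -96  -96
Fourth differences constant at -96.
-900 − 96 = -996;  -4680 − 996 = -5676;  -17815 − 5676 = -23491;  -55390 − 23491 = -78881
-996 − 96 = -1092;  -5676 − 1092 = -6768;  -23491 − 6768 = -30259;  -78881 − 30259 = -109140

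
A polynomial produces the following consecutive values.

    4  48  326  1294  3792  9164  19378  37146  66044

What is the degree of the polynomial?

First differences: 44, 278, 968, 2498, 5372, 10214, 17768, 28898
Second differences: 234, 690, 1530, 2874, 4842, 7554, 11130
Third differences: 456, 840, 1344, 1968, 2712, 3576
Fourth differences: 384, 504, 624, 744, 864
Fifth differences: 120, 120, 120, 120
The fifth differences are constant, so the polynomial has degree 5.

5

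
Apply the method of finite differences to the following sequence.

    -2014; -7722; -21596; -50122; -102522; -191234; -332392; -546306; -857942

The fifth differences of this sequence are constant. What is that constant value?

Δ: -5708, -13874, -28526, -52400, -88712, -141158, -213914, -311636
Δ²: -8166, -14652, -23874, -36312, -52446, -72756, -97722
Δ³: -6486, -9222, -12438, -16134, -20310, -24966
Δ⁴: -2736, -3216, -3696, -4176, -4656
Δ⁵: -480, -480, -480, -480

-480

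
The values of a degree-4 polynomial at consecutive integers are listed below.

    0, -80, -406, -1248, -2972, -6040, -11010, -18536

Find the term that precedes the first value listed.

First differences: -80, -326, -842, -1724, -3068, -4970, -7526
Second differences: -246, -516, -882, -1344, -1902, -2556
Third differences: -270, -366, -462, -558, -654
Fourth differences: -96, -96, -96, -96
The fourth differences are constant at -96.
Work back: -270 + 96 = -174;  -246 + 174 = -72;  -80 + 72 = -8;  0 + 8 = 8

8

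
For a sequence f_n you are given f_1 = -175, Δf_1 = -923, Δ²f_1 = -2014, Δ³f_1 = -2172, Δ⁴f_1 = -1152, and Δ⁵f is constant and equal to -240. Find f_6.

-52650

Build the table forward from the leading diagonal:
Δ⁵: -240  -240  -240  -240  -240  -240
Δ⁴: -1152  -1392  -1632  -1872  -2112  -2352
Δ³: -2172  -3324  -4716  -6348  -8220  -10332
Δ²: -2014  -4186  -7510  -12226  -18574  -26794
Δ: -923  -2937  -7123  -14633  -26859  -45433
f: -175  -1098  -4035  -11158  -25791  -52650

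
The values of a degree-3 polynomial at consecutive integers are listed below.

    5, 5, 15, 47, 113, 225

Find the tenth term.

D1: 0, 10, 32, 66, 112
D2: 10, 22, 34, 46
D3: 12, 12, 12
Third differences constant at 12.
46 + 12 = 58;  112 + 58 = 170;  225 + 170 = 395
58 + 12 = 70;  170 + 70 = 240;  395 + 240 = 635
70 + 12 = 82;  240 + 82 = 322;  635 + 322 = 957
82 + 12 = 94;  322 + 94 = 416;  957 + 416 = 1373

1373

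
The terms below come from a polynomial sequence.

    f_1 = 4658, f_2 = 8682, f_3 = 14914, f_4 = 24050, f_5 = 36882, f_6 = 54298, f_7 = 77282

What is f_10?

190922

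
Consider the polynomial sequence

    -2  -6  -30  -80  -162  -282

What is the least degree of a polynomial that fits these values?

3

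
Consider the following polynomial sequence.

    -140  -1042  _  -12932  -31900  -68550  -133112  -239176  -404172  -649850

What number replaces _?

-4296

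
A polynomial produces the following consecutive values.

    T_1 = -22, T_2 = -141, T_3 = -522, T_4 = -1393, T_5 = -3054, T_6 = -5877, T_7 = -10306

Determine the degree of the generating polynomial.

4

Δ: -119, -381, -871, -1661, -2823, -4429
Δ²: -262, -490, -790, -1162, -1606
Δ³: -228, -300, -372, -444
Δ⁴: -72, -72, -72
The fourth differences are constant, so the polynomial has degree 4.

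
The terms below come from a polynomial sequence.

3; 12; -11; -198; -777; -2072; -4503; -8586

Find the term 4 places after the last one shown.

9, -23, -187, -579, -1295, -2431, -4083
-32, -164, -392, -716, -1136, -1652
-132, -228, -324, -420, -516
-96, -96, -96, -96
Constant fourth difference = -96, so extend:
-516 − 96 = -612;  -1652 − 612 = -2264;  -4083 − 2264 = -6347;  -8586 − 6347 = -14933
-612 − 96 = -708;  -2264 − 708 = -2972;  -6347 − 2972 = -9319;  -14933 − 9319 = -24252
-708 − 96 = -804;  -2972 − 804 = -3776;  -9319 − 3776 = -13095;  -24252 − 13095 = -37347
-804 − 96 = -900;  -3776 − 900 = -4676;  -13095 − 4676 = -17771;  -37347 − 17771 = -55118

-55118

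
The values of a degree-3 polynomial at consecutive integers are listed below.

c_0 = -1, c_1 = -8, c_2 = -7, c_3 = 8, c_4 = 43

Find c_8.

503

First differences: -7, 1, 15, 35
Second differences: 8, 14, 20
Third differences: 6, 6
Constant third difference = 6, so extend:
20 + 6 = 26;  35 + 26 = 61;  43 + 61 = 104
26 + 6 = 32;  61 + 32 = 93;  104 + 93 = 197
32 + 6 = 38;  93 + 38 = 131;  197 + 131 = 328
38 + 6 = 44;  131 + 44 = 175;  328 + 175 = 503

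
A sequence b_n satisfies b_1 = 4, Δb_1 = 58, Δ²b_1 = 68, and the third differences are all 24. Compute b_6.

1214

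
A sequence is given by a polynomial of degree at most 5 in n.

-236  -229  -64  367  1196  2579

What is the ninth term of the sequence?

First differences: 7, 165, 431, 829, 1383
Second differences: 158, 266, 398, 554
Third differences: 108, 132, 156
Fourth differences: 24, 24
Constant fourth difference = 24, so extend:
156 + 24 = 180;  554 + 180 = 734;  1383 + 734 = 2117;  2579 + 2117 = 4696
180 + 24 = 204;  734 + 204 = 938;  2117 + 938 = 3055;  4696 + 3055 = 7751
204 + 24 = 228;  938 + 228 = 1166;  3055 + 1166 = 4221;  7751 + 4221 = 11972

11972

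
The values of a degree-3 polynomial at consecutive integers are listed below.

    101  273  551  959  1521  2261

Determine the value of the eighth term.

4371

172 , 278 , 408 , 562 , 740
106 , 130 , 154 , 178
24 , 24 , 24
The third differences are constant (24).
178 + 24 = 202;  740 + 202 = 942;  2261 + 942 = 3203
202 + 24 = 226;  942 + 226 = 1168;  3203 + 1168 = 4371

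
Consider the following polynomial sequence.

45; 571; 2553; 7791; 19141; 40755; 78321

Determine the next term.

139303

Δ: 526 , 1982 , 5238 , 11350 , 21614 , 37566
Δ²: 1456 , 3256 , 6112 , 10264 , 15952
Δ³: 1800 , 2856 , 4152 , 5688
Δ⁴: 1056 , 1296 , 1536
Δ⁵: 240 , 240
Constant fifth difference = 240, so extend:
1536 + 240 = 1776;  5688 + 1776 = 7464;  15952 + 7464 = 23416;  37566 + 23416 = 60982;  78321 + 60982 = 139303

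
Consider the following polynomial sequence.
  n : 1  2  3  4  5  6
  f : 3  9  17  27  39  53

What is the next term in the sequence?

69

First differences: 6  8  10  12  14
Second differences: 2  2  2  2
Constant second difference = 2, so extend:
14 + 2 = 16;  53 + 16 = 69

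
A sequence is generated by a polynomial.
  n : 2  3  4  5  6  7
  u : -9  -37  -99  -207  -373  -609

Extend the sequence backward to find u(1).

Δ: -28  -62  -108  -166  -236
Δ²: -34  -46  -58  -70
Δ³: -12  -12  -12
The third differences are constant at -12.
Work back: -34 + 12 = -22;  -28 + 22 = -6;  -9 + 6 = -3

-3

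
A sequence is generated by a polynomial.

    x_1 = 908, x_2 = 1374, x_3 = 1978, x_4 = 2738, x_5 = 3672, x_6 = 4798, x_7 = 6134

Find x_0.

562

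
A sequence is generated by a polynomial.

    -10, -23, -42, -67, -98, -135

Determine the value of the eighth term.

-227

-13 , -19 , -25 , -31 , -37
-6 , -6 , -6 , -6
The second differences are constant (-6).
-37 − 6 = -43;  -135 − 43 = -178
-43 − 6 = -49;  -178 − 49 = -227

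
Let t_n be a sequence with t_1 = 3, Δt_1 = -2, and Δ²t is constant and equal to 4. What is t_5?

19

Build the table forward from the leading diagonal:
Second differences: 4, 4, 4, 4, 4
First differences: -2, 2, 6, 10, 14
t: 3, 1, 3, 9, 19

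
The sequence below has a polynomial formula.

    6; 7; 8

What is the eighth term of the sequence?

1  1
First differences constant at 1.
8 + 1 = 9
9 + 1 = 10
10 + 1 = 11
11 + 1 = 12
12 + 1 = 13

13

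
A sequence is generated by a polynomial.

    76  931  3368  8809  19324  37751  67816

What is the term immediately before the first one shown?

-91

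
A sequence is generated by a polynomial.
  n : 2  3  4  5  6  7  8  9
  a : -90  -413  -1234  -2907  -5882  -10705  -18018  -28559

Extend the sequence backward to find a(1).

First differences: -323, -821, -1673, -2975, -4823, -7313, -10541
Second differences: -498, -852, -1302, -1848, -2490, -3228
Third differences: -354, -450, -546, -642, -738
Fourth differences: -96, -96, -96, -96
The fourth differences are constant at -96.
Work back: -354 + 96 = -258;  -498 + 258 = -240;  -323 + 240 = -83;  -90 + 83 = -7

-7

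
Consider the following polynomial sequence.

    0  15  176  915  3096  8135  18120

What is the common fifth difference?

120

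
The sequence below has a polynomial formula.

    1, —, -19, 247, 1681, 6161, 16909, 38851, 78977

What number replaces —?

-11

Using the last 7 terms:
D1: 266  1434  4480  10748  21942  40126
D2: 1168  3046  6268  11194  18184
D3: 1878  3222  4926  6990
D4: 1344  1704  2064
D5: 360  360
Constant fifth difference = 360.
Extend backward: 1344 − 360 = 984;  1878 − 984 = 894;  1168 − 894 = 274;  266 − 274 = -8;  -19 + 8 = -11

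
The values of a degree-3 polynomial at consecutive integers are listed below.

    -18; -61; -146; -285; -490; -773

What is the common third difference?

D1: -43, -85, -139, -205, -283
D2: -42, -54, -66, -78
D3: -12, -12, -12

-12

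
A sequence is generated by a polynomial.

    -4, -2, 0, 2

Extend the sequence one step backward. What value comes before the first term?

2  2  2
The first differences are constant at 2.
Work back: -4 − 2 = -6

-6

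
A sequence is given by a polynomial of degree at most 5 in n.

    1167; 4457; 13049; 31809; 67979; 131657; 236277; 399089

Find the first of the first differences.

3290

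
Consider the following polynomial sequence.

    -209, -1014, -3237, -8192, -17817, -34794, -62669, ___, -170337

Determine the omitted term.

-105972

Using the first 7 terms:
First differences: -805, -2223, -4955, -9625, -16977, -27875
Second differences: -1418, -2732, -4670, -7352, -10898
Third differences: -1314, -1938, -2682, -3546
Fourth differences: -624, -744, -864
Fifth differences: -120, -120
Constant fifth difference = -120.
Extend forward: -864 − 120 = -984;  -3546 − 984 = -4530;  -10898 − 4530 = -15428;  -27875 − 15428 = -43303;  -62669 − 43303 = -105972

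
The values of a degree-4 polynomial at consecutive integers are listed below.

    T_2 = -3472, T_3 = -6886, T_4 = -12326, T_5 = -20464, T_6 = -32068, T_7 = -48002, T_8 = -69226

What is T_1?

-1508

Δ: -3414, -5440, -8138, -11604, -15934, -21224
Δ²: -2026, -2698, -3466, -4330, -5290
Δ³: -672, -768, -864, -960
Δ⁴: -96, -96, -96
The fourth differences are constant at -96.
Work back: -672 + 96 = -576;  -2026 + 576 = -1450;  -3414 + 1450 = -1964;  -3472 + 1964 = -1508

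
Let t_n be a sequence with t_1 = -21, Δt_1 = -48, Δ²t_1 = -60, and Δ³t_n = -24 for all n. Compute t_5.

Build the table forward from the leading diagonal:
Third differences: -24  -24  -24  -24  -24
Second differences: -60  -84  -108  -132  -156
First differences: -48  -108  -192  -300  -432
t: -21  -69  -177  -369  -669

-669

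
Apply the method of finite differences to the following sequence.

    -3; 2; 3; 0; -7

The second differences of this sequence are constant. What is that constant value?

Δ: 5, 1, -3, -7
Δ²: -4, -4, -4

-4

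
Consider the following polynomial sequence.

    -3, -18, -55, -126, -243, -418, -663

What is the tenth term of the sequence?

First differences: -15  -37  -71  -117  -175  -245
Second differences: -22  -34  -46  -58  -70
Third differences: -12  -12  -12  -12
The third differences are constant (-12).
-70 − 12 = -82;  -245 − 82 = -327;  -663 − 327 = -990
-82 − 12 = -94;  -327 − 94 = -421;  -990 − 421 = -1411
-94 − 12 = -106;  -421 − 106 = -527;  -1411 − 527 = -1938

-1938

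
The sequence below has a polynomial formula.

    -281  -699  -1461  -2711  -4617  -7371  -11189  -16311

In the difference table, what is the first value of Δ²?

-344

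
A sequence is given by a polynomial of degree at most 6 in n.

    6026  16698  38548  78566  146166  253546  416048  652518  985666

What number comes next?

10672 , 21850 , 40018 , 67600 , 107380 , 162502 , 236470 , 333148
11178 , 18168 , 27582 , 39780 , 55122 , 73968 , 96678
6990 , 9414 , 12198 , 15342 , 18846 , 22710
2424 , 2784 , 3144 , 3504 , 3864
360 , 360 , 360 , 360
The fifth differences are constant (360).
3864 + 360 = 4224;  22710 + 4224 = 26934;  96678 + 26934 = 123612;  333148 + 123612 = 456760;  985666 + 456760 = 1442426

1442426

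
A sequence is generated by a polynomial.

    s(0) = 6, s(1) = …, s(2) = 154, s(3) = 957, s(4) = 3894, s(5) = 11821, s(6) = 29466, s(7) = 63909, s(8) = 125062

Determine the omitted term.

21

Using the last 7 terms:
803, 2937, 7927, 17645, 34443, 61153
2134, 4990, 9718, 16798, 26710
2856, 4728, 7080, 9912
1872, 2352, 2832
480, 480
Constant fifth difference = 480.
Extend backward: 1872 − 480 = 1392;  2856 − 1392 = 1464;  2134 − 1464 = 670;  803 − 670 = 133;  154 − 133 = 21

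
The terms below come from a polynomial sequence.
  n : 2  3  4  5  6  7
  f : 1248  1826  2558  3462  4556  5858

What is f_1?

First differences: 578  732  904  1094  1302
Second differences: 154  172  190  208
Third differences: 18  18  18
The third differences are constant at 18.
Work back: 154 − 18 = 136;  578 − 136 = 442;  1248 − 442 = 806

806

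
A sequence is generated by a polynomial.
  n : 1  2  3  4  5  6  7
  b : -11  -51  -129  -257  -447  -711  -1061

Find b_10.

Δ: -40, -78, -128, -190, -264, -350
Δ²: -38, -50, -62, -74, -86
Δ³: -12, -12, -12, -12
Constant third difference = -12, so extend:
-86 − 12 = -98;  -350 − 98 = -448;  -1061 − 448 = -1509
-98 − 12 = -110;  -448 − 110 = -558;  -1509 − 558 = -2067
-110 − 12 = -122;  -558 − 122 = -680;  -2067 − 680 = -2747

-2747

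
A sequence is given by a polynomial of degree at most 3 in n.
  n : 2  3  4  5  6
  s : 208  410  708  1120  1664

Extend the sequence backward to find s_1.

84

First differences: 202, 298, 412, 544
Second differences: 96, 114, 132
Third differences: 18, 18
The third differences are constant at 18.
Work back: 96 − 18 = 78;  202 − 78 = 124;  208 − 124 = 84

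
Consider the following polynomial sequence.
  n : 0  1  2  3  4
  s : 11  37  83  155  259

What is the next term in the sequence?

26, 46, 72, 104
20, 26, 32
6, 6
Third differences constant at 6.
32 + 6 = 38;  104 + 38 = 142;  259 + 142 = 401

401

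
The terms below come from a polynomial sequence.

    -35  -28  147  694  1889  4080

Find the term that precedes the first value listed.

-6

Δ: 7  175  547  1195  2191
Δ²: 168  372  648  996
Δ³: 204  276  348
Δ⁴: 72  72
The fourth differences are constant at 72.
Work back: 204 − 72 = 132;  168 − 132 = 36;  7 − 36 = -29;  -35 + 29 = -6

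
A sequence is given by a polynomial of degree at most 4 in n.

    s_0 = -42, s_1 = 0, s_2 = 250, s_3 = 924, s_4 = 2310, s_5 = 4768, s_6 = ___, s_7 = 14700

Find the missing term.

Using the first 6 terms:
Δ: 42, 250, 674, 1386, 2458
Δ²: 208, 424, 712, 1072
Δ³: 216, 288, 360
Δ⁴: 72, 72
Constant fourth difference = 72.
Extend forward: 360 + 72 = 432;  1072 + 432 = 1504;  2458 + 1504 = 3962;  4768 + 3962 = 8730

8730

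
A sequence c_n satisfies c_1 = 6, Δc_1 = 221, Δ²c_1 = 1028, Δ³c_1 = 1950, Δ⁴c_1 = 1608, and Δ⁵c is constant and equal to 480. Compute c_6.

Build the table forward from the leading diagonal:
Fifth differences: 480  480  480  480  480  480
Fourth differences: 1608  2088  2568  3048  3528  4008
Third differences: 1950  3558  5646  8214  11262  14790
Second differences: 1028  2978  6536  12182  20396  31658
First differences: 221  1249  4227  10763  22945  43341
c: 6  227  1476  5703  16466  39411

39411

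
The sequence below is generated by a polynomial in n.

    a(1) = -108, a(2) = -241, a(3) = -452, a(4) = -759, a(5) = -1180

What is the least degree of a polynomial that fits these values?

3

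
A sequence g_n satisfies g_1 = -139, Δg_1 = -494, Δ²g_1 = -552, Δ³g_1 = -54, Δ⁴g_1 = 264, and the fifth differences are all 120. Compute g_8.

Build the table forward from the leading diagonal:
Fifth differences: 120, 120, 120, 120, 120, 120, 120, 120
Fourth differences: 264, 384, 504, 624, 744, 864, 984, 1104
Third differences: -54, 210, 594, 1098, 1722, 2466, 3330, 4314
Second differences: -552, -606, -396, 198, 1296, 3018, 5484, 8814
First differences: -494, -1046, -1652, -2048, -1850, -554, 2464, 7948
g: -139, -633, -1679, -3331, -5379, -7229, -7783, -5319

-5319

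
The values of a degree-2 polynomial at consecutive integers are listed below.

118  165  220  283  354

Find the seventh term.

First differences: 47  55  63  71
Second differences: 8  8  8
Constant second difference = 8, so extend:
71 + 8 = 79;  354 + 79 = 433
79 + 8 = 87;  433 + 87 = 520

520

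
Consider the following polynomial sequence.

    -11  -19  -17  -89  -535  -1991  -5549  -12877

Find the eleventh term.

-85321

First differences: -8, 2, -72, -446, -1456, -3558, -7328
Second differences: 10, -74, -374, -1010, -2102, -3770
Third differences: -84, -300, -636, -1092, -1668
Fourth differences: -216, -336, -456, -576
Fifth differences: -120, -120, -120
Constant fifth difference = -120, so extend:
-576 − 120 = -696;  -1668 − 696 = -2364;  -3770 − 2364 = -6134;  -7328 − 6134 = -13462;  -12877 − 13462 = -26339
-696 − 120 = -816;  -2364 − 816 = -3180;  -6134 − 3180 = -9314;  -13462 − 9314 = -22776;  -26339 − 22776 = -49115
-816 − 120 = -936;  -3180 − 936 = -4116;  -9314 − 4116 = -13430;  -22776 − 13430 = -36206;  -49115 − 36206 = -85321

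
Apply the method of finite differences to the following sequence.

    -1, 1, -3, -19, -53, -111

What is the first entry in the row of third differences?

D1: 2, -4, -16, -34, -58
D2: -6, -12, -18, -24
D3: -6, -6, -6

-6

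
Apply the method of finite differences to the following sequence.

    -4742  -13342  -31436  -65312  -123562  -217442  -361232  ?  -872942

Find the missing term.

-572596

Using the first 7 terms:
D1: -8600  -18094  -33876  -58250  -93880  -143790
D2: -9494  -15782  -24374  -35630  -49910
D3: -6288  -8592  -11256  -14280
D4: -2304  -2664  -3024
D5: -360  -360
Constant fifth difference = -360.
Extend forward: -3024 − 360 = -3384;  -14280 − 3384 = -17664;  -49910 − 17664 = -67574;  -143790 − 67574 = -211364;  -361232 − 211364 = -572596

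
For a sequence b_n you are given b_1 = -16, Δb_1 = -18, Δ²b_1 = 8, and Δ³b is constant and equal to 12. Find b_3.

Build the table forward from the leading diagonal:
D3: 12, 12, 12
D2: 8, 20, 32
D1: -18, -10, 10
b: -16, -34, -44

-44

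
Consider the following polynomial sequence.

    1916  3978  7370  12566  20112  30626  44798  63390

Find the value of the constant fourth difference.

Δ: 2062, 3392, 5196, 7546, 10514, 14172, 18592
Δ²: 1330, 1804, 2350, 2968, 3658, 4420
Δ³: 474, 546, 618, 690, 762
Δ⁴: 72, 72, 72, 72

72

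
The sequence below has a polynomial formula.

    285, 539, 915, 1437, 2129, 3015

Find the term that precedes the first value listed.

254, 376, 522, 692, 886
122, 146, 170, 194
24, 24, 24
The third differences are constant at 24.
Work back: 122 − 24 = 98;  254 − 98 = 156;  285 − 156 = 129

129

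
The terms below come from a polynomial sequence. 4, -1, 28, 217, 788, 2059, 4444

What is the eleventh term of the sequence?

36764

D1: -5 , 29 , 189 , 571 , 1271 , 2385
D2: 34 , 160 , 382 , 700 , 1114
D3: 126 , 222 , 318 , 414
D4: 96 , 96 , 96
The fourth differences are constant (96).
414 + 96 = 510;  1114 + 510 = 1624;  2385 + 1624 = 4009;  4444 + 4009 = 8453
510 + 96 = 606;  1624 + 606 = 2230;  4009 + 2230 = 6239;  8453 + 6239 = 14692
606 + 96 = 702;  2230 + 702 = 2932;  6239 + 2932 = 9171;  14692 + 9171 = 23863
702 + 96 = 798;  2932 + 798 = 3730;  9171 + 3730 = 12901;  23863 + 12901 = 36764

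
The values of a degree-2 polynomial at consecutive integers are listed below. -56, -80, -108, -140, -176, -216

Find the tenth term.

Δ: -24, -28, -32, -36, -40
Δ²: -4, -4, -4, -4
Constant second difference = -4, so extend:
-40 − 4 = -44;  -216 − 44 = -260
-44 − 4 = -48;  -260 − 48 = -308
-48 − 4 = -52;  -308 − 52 = -360
-52 − 4 = -56;  -360 − 56 = -416

-416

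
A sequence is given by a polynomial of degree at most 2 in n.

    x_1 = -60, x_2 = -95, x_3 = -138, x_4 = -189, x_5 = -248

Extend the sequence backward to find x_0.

-33

-35  -43  -51  -59
-8  -8  -8
The second differences are constant at -8.
Work back: -35 + 8 = -27;  -60 + 27 = -33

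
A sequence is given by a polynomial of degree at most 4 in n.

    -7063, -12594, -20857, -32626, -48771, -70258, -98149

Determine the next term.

First differences: -5531  -8263  -11769  -16145  -21487  -27891
Second differences: -2732  -3506  -4376  -5342  -6404
Third differences: -774  -870  -966  -1062
Fourth differences: -96  -96  -96
Fourth differences constant at -96.
-1062 − 96 = -1158;  -6404 − 1158 = -7562;  -27891 − 7562 = -35453;  -98149 − 35453 = -133602

-133602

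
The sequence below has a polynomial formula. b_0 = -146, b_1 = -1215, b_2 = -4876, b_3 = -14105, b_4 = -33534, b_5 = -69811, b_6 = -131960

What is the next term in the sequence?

-231741

First differences: -1069, -3661, -9229, -19429, -36277, -62149
Second differences: -2592, -5568, -10200, -16848, -25872
Third differences: -2976, -4632, -6648, -9024
Fourth differences: -1656, -2016, -2376
Fifth differences: -360, -360
The fifth differences are constant (-360).
-2376 − 360 = -2736;  -9024 − 2736 = -11760;  -25872 − 11760 = -37632;  -62149 − 37632 = -99781;  -131960 − 99781 = -231741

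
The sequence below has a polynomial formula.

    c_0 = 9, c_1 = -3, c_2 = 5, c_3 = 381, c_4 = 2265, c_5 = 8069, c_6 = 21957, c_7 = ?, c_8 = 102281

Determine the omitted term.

Using the first 7 terms:
D1: -12  8  376  1884  5804  13888
D2: 20  368  1508  3920  8084
D3: 348  1140  2412  4164
D4: 792  1272  1752
D5: 480  480
Constant fifth difference = 480.
Extend forward: 1752 + 480 = 2232;  4164 + 2232 = 6396;  8084 + 6396 = 14480;  13888 + 14480 = 28368;  21957 + 28368 = 50325

50325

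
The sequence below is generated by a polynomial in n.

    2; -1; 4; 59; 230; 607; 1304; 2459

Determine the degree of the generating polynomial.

4

Δ: -3, 5, 55, 171, 377, 697, 1155
Δ²: 8, 50, 116, 206, 320, 458
Δ³: 42, 66, 90, 114, 138
Δ⁴: 24, 24, 24, 24
The fourth differences are constant, so the polynomial has degree 4.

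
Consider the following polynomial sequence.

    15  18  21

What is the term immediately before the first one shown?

12

3  3
The first differences are constant at 3.
Work back: 15 − 3 = 12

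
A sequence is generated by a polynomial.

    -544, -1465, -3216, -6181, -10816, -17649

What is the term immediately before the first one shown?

Δ: -921, -1751, -2965, -4635, -6833
Δ²: -830, -1214, -1670, -2198
Δ³: -384, -456, -528
Δ⁴: -72, -72
The fourth differences are constant at -72.
Work back: -384 + 72 = -312;  -830 + 312 = -518;  -921 + 518 = -403;  -544 + 403 = -141

-141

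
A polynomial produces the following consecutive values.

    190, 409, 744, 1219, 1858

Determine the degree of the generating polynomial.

3

First differences: 219, 335, 475, 639
Second differences: 116, 140, 164
Third differences: 24, 24
The third differences are constant, so the polynomial has degree 3.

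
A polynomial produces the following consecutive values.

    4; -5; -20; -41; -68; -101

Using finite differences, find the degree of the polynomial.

2

-9, -15, -21, -27, -33
-6, -6, -6, -6
The second differences are constant, so the polynomial has degree 2.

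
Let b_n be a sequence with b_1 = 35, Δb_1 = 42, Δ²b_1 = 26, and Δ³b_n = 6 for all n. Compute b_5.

Build the table forward from the leading diagonal:
Third differences: 6  6  6  6  6
Second differences: 26  32  38  44  50
First differences: 42  68  100  138  182
b: 35  77  145  245  383

383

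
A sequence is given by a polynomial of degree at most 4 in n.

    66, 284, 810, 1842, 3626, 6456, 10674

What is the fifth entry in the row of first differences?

D1: 218, 526, 1032, 1784, 2830, 4218
D2: 308, 506, 752, 1046, 1388
D3: 198, 246, 294, 342
D4: 48, 48, 48

2830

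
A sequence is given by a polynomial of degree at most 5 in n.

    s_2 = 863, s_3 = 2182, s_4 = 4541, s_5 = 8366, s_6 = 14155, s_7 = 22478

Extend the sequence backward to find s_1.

230

1319  2359  3825  5789  8323
1040  1466  1964  2534
426  498  570
72  72
The fourth differences are constant at 72.
Work back: 426 − 72 = 354;  1040 − 354 = 686;  1319 − 686 = 633;  863 − 633 = 230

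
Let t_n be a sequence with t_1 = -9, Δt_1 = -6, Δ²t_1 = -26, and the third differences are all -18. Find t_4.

-123

Build the table forward from the leading diagonal:
Third differences: -18  -18  -18  -18
Second differences: -26  -44  -62  -80
First differences: -6  -32  -76  -138
t: -9  -15  -47  -123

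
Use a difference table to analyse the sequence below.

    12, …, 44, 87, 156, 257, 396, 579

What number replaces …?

Using the last 6 terms:
D1: 43, 69, 101, 139, 183
D2: 26, 32, 38, 44
D3: 6, 6, 6
Constant third difference = 6.
Extend backward: 26 − 6 = 20;  43 − 20 = 23;  44 − 23 = 21

21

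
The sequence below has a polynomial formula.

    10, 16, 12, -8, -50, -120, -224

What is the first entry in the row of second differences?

First differences: 6, -4, -20, -42, -70, -104
Second differences: -10, -16, -22, -28, -34
Third differences: -6, -6, -6, -6

-10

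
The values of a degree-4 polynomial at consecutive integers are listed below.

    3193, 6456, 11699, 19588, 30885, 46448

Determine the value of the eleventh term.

225003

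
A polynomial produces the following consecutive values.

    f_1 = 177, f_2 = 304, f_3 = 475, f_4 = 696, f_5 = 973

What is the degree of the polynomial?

3

First differences: 127, 171, 221, 277
Second differences: 44, 50, 56
Third differences: 6, 6
The third differences are constant, so the polynomial has degree 3.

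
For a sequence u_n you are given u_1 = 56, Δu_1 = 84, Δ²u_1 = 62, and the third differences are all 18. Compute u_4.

Build the table forward from the leading diagonal:
D3: 18  18  18  18
D2: 62  80  98  116
D1: 84  146  226  324
u: 56  140  286  512

512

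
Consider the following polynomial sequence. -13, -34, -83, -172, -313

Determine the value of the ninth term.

First differences: -21, -49, -89, -141
Second differences: -28, -40, -52
Third differences: -12, -12
The third differences are constant (-12).
-52 − 12 = -64;  -141 − 64 = -205;  -313 − 205 = -518
-64 − 12 = -76;  -205 − 76 = -281;  -518 − 281 = -799
-76 − 12 = -88;  -281 − 88 = -369;  -799 − 369 = -1168
-88 − 12 = -100;  -369 − 100 = -469;  -1168 − 469 = -1637

-1637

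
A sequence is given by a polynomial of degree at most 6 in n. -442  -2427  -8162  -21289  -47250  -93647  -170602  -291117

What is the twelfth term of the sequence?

-1985  -5735  -13127  -25961  -46397  -76955  -120515
-3750  -7392  -12834  -20436  -30558  -43560
-3642  -5442  -7602  -10122  -13002
-1800  -2160  -2520  -2880
-360  -360  -360
Constant fifth difference = -360, so extend:
-2880 − 360 = -3240;  -13002 − 3240 = -16242;  -43560 − 16242 = -59802;  -120515 − 59802 = -180317;  -291117 − 180317 = -471434
-3240 − 360 = -3600;  -16242 − 3600 = -19842;  -59802 − 19842 = -79644;  -180317 − 79644 = -259961;  -471434 − 259961 = -731395
-3600 − 360 = -3960;  -19842 − 3960 = -23802;  -79644 − 23802 = -103446;  -259961 − 103446 = -363407;  -731395 − 363407 = -1094802
-3960 − 360 = -4320;  -23802 − 4320 = -28122;  -103446 − 28122 = -131568;  -363407 − 131568 = -494975;  -1094802 − 494975 = -1589777

-1589777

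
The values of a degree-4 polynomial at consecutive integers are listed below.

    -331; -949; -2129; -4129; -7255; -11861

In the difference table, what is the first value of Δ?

-618

Δ: -618, -1180, -2000, -3126, -4606
Δ²: -562, -820, -1126, -1480
Δ³: -258, -306, -354
Δ⁴: -48, -48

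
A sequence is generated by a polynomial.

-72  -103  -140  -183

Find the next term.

-232

First differences: -31 , -37 , -43
Second differences: -6 , -6
Constant second difference = -6, so extend:
-43 − 6 = -49;  -183 − 49 = -232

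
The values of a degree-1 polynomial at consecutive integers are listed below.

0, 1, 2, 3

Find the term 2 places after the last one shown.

Δ: 1  1  1
First differences constant at 1.
3 + 1 = 4
4 + 1 = 5

5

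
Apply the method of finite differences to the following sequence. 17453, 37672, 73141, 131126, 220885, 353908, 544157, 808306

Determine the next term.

1165981

First differences: 20219, 35469, 57985, 89759, 133023, 190249, 264149
Second differences: 15250, 22516, 31774, 43264, 57226, 73900
Third differences: 7266, 9258, 11490, 13962, 16674
Fourth differences: 1992, 2232, 2472, 2712
Fifth differences: 240, 240, 240
Constant fifth difference = 240, so extend:
2712 + 240 = 2952;  16674 + 2952 = 19626;  73900 + 19626 = 93526;  264149 + 93526 = 357675;  808306 + 357675 = 1165981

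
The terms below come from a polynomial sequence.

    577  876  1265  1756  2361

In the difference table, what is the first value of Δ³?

12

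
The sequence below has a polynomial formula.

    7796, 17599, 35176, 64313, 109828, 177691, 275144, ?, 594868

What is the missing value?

410821

Using the first 7 terms:
D1: 9803, 17577, 29137, 45515, 67863, 97453
D2: 7774, 11560, 16378, 22348, 29590
D3: 3786, 4818, 5970, 7242
D4: 1032, 1152, 1272
D5: 120, 120
Constant fifth difference = 120.
Extend forward: 1272 + 120 = 1392;  7242 + 1392 = 8634;  29590 + 8634 = 38224;  97453 + 38224 = 135677;  275144 + 135677 = 410821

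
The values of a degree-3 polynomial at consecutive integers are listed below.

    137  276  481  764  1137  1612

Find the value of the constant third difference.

12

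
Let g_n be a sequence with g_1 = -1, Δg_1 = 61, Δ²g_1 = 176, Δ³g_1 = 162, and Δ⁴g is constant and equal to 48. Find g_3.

297

Build the table forward from the leading diagonal:
Δ⁴: 48, 48, 48
Δ³: 162, 210, 258
Δ²: 176, 338, 548
Δ: 61, 237, 575
g: -1, 60, 297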